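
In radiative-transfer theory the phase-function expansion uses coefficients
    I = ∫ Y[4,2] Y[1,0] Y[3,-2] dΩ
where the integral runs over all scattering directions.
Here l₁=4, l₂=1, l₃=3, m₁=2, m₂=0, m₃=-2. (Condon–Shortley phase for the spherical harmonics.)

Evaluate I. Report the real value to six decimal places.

0.213244

m-sum 0 ✓  L=8 even ✓  3≤3≤5 ✓
Π(2lᵢ+1) = 9×3×7 = 189
triangle coeff Δ(4,1,3) = 1/252
Σ_t [1,1]: t=1:−1/36 = -1/36
(3j)²=4/63 [(4 1 3; 0 0 0)], sign=+1
Σ_t [1,1]: t=1:−1/120 = -1/120
(3j)²=1/21 [(4 1 3; 2 0 -2)], sign=+1
⇒ 4πI² = 4/7
I = (+1)√(4/7/(4π)) = 0.21324362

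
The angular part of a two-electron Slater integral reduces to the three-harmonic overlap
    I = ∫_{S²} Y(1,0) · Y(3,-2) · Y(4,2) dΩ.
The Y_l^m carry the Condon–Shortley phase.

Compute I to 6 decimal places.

Rules hold: Σm=0, L=8 even, 2≤4≤4.
N = 3·7·9 = 189
Δ = 0!·2!·6!/9! = 1/252
Racah Σ t=0..0: t=0:+1/36 = 1/36
⇒ 3j(1 3 4; 0 0 0)² = 4/63, sgn +1
Racah Σ t=0..0: t=0:+1/120 = 1/120
⇒ 3j(1 3 4; 0 -2 2)² = 1/21, sgn +1
4πI² = N·(3j₀)²·(3jₘ)² = 4/7
I = +1·√(0.571429/4π) = 0.21324362

0.213244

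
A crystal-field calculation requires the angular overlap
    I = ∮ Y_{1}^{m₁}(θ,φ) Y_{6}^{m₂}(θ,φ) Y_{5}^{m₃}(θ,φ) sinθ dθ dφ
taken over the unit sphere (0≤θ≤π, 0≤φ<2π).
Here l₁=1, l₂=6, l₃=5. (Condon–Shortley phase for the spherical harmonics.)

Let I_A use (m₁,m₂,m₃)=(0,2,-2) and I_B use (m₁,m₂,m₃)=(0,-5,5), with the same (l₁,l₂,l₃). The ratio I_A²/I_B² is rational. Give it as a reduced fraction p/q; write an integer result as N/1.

Shared (l₁,l₂,l₃)=(1,6,5): N and (l;000)² cancel in I_A²/I_B².
A: Δ = 2!·0!·10!/13! = 1/858; Racah Σ t=1..1: t=1:−1/30240 = -1/30240; ⇒ 3j(1 6 5; 0 2 -2)² = 16/429, sgn +1
B: Δ = 2!·0!·10!/13! = 1/858; Racah Σ t=1..1: t=1:−1/3628800 = -1/3628800; ⇒ 3j(1 6 5; 0 -5 5)² = 1/78, sgn -1
I_A²/I_B² = (16/429)/(1/78) = 32/11

32/11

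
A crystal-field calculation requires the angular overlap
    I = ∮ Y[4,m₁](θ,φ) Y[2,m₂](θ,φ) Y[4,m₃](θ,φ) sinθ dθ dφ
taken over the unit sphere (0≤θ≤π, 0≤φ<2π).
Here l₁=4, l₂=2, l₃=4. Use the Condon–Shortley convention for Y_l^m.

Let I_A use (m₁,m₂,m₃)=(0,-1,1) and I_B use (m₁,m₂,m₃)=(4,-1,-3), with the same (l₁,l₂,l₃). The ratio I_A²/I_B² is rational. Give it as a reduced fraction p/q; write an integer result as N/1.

5/98

Shared (l₁,l₂,l₃)=(4,2,4): N and (l;000)² cancel in I_A²/I_B².
A: Δ = 2!·6!·2!/11! = 1/13860; Racah Σ t=0..1: t=0:+1/96 t=1:−1/72 = -1/288; ⇒ 3j(4 2 4; 0 -1 1)² = 1/462, sgn +1
B: Δ = 2!·6!·2!/11! = 1/13860; Racah Σ t=0..0: t=0:+1/1440 = 1/1440; ⇒ 3j(4 2 4; 4 -1 -3)² = 7/165, sgn -1
I_A²/I_B² = (1/462)/(7/165) = 5/98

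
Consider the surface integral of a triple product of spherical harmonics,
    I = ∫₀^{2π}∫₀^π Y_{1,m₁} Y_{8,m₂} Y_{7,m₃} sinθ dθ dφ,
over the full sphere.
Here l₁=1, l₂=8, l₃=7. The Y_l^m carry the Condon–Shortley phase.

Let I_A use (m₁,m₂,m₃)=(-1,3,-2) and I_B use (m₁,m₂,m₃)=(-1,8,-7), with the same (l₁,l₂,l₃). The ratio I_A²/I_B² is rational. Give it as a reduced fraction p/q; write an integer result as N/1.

11/24

Shared (l₁,l₂,l₃)=(1,8,7): N and (l;000)² cancel in I_A²/I_B².
A: Δ = 2!·0!·14!/17! = 1/2040; Racah Σ t=2..2: t=2:+1/87091200 = 1/87091200; ⇒ 3j(1 8 7; -1 3 -2)² = 11/408, sgn -1
B: Δ = 2!·0!·14!/17! = 1/2040; Racah Σ t=2..2: t=2:+1/174356582400 = 1/174356582400; ⇒ 3j(1 8 7; -1 8 -7)² = 1/17, sgn +1
I_A²/I_B² = (11/408)/(1/17) = 11/24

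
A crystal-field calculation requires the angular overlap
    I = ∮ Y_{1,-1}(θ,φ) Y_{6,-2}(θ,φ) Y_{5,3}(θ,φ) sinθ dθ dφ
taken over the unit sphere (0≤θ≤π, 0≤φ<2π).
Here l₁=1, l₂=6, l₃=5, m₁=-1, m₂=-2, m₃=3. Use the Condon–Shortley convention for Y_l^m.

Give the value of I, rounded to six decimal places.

0.100084

m-sum 0 ✓  L=12 even ✓  5≤5≤7 ✓
Π(2lᵢ+1) = 3×13×11 = 429
triangle coeff Δ(1,6,5) = 1/858
Σ_t [1,1]: t=1:−1/14400 = -1/14400
(3j)²=6/143 [(1 6 5; 0 0 0)], sign=+1
Σ_t [2,2]: t=2:+1/161280 = 1/161280
(3j)²=1/143 [(1 6 5; -1 -2 3)], sign=+1
⇒ 4πI² = 18/143
I = (+1)√(18/143/(4π)) = 0.10008369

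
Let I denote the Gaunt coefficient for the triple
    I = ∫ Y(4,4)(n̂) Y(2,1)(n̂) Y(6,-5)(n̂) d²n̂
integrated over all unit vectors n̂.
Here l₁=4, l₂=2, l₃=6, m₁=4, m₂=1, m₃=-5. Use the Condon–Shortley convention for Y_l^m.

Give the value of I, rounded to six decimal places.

Checks pass: Σm=0; 12 even; l₃=6∈[2,6].
(2·4+1)(2·2+1)(2·6+1) = 585
Δ: 0! 8! 4! / 13! → 1/6435
sum: t=0:+1/2304 = 1/2304
3j²(4 2 6; 0 0 0) = Δ·Π!·Σ² = 5/143  (sign +1)
sum: t=0:+1/241920 = 1/241920
3j²(4 2 6; 4 1 -5) = Δ·Π!·Σ² = 1/39  (sign -1)
combine: 4πI² = 585·5/143·1/39 = 75/143
take √, sign -1: I = -0.20429497

-0.204295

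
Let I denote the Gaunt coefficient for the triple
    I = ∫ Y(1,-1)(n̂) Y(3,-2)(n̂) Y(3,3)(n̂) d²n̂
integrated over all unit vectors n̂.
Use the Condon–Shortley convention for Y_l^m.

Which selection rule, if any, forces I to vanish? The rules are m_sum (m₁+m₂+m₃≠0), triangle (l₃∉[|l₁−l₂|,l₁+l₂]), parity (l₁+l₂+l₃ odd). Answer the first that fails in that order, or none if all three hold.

m₁+m₂+m₃ = -1 − 2 + 3 = 0  ✓
triangle: |1−3|=2 ≤ l₃=3 ≤ 1+3=4  ✓
parity: l₁+l₂+l₃ = 7 is odd  ✗

parity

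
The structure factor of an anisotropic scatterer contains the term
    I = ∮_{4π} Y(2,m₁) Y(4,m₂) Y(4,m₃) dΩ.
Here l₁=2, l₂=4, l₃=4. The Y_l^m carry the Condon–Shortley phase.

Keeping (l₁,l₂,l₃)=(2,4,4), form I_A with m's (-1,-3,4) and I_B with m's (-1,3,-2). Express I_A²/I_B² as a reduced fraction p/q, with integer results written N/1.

28/25

l's match ⇒ only the (l;m) 3-j factors differ between A and B.
A: triangle coeff Δ(2,4,4) = 1/13860; Σ_t [1,1]: t=1:−1/1440 = -1/1440; (3j)²=7/165 [(2 4 4; -1 -3 4)], sign=-1
B: triangle coeff Δ(2,4,4) = 1/13860; Σ_t [1,2]: t=1:−1/1440 t=2:+1/240 = 1/288; (3j)²=5/132 [(2 4 4; -1 3 -2)], sign=+1
I_A²/I_B² = (7/165)/(5/132) = 28/25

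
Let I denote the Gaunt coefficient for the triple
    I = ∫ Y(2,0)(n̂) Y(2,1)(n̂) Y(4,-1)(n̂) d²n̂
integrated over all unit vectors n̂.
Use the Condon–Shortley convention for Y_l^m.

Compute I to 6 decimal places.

-0.220728

m-sum 0 ✓  L=8 even ✓  0≤4≤4 ✓
Π(2lᵢ+1) = 5×5×9 = 225
triangle coeff Δ(2,2,4) = 1/630
Σ_t [0,0]: t=0:+1/16 = 1/16
(3j)²=2/35 [(2 2 4; 0 0 0)], sign=+1
Σ_t [0,0]: t=0:+1/24 = 1/24
(3j)²=1/21 [(2 2 4; 0 1 -1)], sign=-1
⇒ 4πI² = 30/49
I = (-1)√(30/49/(4π)) = -0.22072812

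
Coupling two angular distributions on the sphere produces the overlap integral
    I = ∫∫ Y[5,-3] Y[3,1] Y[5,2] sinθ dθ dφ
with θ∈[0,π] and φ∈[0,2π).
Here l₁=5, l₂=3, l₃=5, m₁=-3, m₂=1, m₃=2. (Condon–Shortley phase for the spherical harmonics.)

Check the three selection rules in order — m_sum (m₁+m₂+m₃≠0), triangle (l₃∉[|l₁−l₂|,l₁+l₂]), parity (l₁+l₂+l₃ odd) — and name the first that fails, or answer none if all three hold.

parity

m₁+m₂+m₃ = -3 + 1 + 2 = 0  ✓
triangle: |5−3|=2 ≤ l₃=5 ≤ 5+3=8  ✓
parity: l₁+l₂+l₃ = 13 is odd  ✗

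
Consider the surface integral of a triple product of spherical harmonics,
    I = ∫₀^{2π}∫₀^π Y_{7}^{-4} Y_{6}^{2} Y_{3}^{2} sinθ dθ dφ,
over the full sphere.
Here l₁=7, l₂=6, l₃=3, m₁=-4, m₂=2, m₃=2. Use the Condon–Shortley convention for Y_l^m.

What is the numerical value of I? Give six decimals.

0.049256

Checks pass: Σm=0; 16 even; l₃=3∈[1,13].
(2·7+1)(2·6+1)(2·3+1) = 1365
Δ: 10! 4! 2! / 17! → 1/2042040
sum: t=4:+1/207360 t=5:−1/57600 t=6:+1/207360 = -1/129600
3j²(7 6 3; 0 0 0) = Δ·Π!·Σ² = 168/12155  (sign +1)
sum: t=7:−1/725760 t=8:+1/967680 = -1/2903040
3j²(7 6 3; -4 2 2) = Δ·Π!·Σ² = 5/3094  (sign +1)
combine: 4πI² = 1365·168/12155·5/3094 = 1260/41327
take √, sign +1: I = 0.04925648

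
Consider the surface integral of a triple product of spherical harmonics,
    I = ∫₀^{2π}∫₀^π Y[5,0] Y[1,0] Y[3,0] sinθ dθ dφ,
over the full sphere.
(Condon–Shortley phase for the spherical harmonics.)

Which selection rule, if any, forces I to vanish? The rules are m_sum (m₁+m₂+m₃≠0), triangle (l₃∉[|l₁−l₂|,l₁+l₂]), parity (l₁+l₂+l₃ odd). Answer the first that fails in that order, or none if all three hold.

m₁+m₂+m₃ = 0 + 0 + 0 = 0  ✓
triangle: |5−1|=4 ≤ l₃=3 ≤ 5+1=6  ✗
parity: l₁+l₂+l₃ = 9 is odd

triangle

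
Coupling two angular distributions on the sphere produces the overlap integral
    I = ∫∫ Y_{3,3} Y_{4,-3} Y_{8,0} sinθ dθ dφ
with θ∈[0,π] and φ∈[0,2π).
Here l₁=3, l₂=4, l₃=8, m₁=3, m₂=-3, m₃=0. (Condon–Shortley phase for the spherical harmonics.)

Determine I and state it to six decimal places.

|3−4|≤8≤3+4 violated ⇒ I = 0

0.000000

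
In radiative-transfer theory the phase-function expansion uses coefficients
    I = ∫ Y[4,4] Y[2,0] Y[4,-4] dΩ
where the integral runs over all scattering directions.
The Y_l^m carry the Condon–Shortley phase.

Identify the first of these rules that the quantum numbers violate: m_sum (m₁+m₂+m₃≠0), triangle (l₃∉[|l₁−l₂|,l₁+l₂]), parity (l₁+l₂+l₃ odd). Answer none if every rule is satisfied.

none

Σmᵢ = 0  ✓
l₃∈[|l₁−l₂|,l₁+l₂]=[2,6], have l₃=4  ✓
Σlᵢ = 10 ⇒ even  ✓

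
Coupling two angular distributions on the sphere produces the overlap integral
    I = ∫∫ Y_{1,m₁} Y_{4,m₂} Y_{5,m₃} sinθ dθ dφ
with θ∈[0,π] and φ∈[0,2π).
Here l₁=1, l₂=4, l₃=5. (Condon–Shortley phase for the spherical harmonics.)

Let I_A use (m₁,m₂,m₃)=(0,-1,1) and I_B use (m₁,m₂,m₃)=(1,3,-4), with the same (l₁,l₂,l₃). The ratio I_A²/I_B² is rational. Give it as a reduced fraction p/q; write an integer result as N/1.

2/3

Shared (l₁,l₂,l₃)=(1,4,5): N and (l;000)² cancel in I_A²/I_B².
A: Δ = 0!·2!·8!/11! = 1/495; Racah Σ t=0..0: t=0:+1/720 = 1/720; ⇒ 3j(1 4 5; 0 -1 1)² = 8/165, sgn +1
B: Δ = 0!·2!·8!/11! = 1/495; Racah Σ t=0..0: t=0:+1/10080 = 1/10080; ⇒ 3j(1 4 5; 1 3 -4)² = 4/55, sgn -1
I_A²/I_B² = (8/165)/(4/55) = 2/3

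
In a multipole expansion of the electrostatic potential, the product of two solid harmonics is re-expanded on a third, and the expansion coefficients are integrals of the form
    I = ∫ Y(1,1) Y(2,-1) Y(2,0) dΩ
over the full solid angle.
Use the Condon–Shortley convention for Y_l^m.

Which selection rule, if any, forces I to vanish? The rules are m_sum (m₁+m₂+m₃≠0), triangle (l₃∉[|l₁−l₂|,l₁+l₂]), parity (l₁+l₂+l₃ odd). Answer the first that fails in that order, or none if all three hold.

azimuthal sum: 1 − 1 + 0 = 0  ✓
1 ≤ 2 ≤ 3 (triangle on l)  ✓
L = 1 + 2 + 2 = 5 (odd)  ✗

parity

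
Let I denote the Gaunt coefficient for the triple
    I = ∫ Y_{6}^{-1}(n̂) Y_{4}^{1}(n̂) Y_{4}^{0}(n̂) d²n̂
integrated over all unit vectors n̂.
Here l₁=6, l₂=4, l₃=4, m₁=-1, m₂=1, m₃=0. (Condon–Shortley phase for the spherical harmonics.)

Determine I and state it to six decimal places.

Checks pass: Σm=0; 14 even; l₃=4∈[2,10].
(2·6+1)(2·4+1)(2·4+1) = 1053
Δ: 6! 6! 2! / 15! → 1/1261260
sum: t=2:+1/4608 t=3:−1/1296 t=4:+1/4608 = -7/20736
3j²(6 4 4; 0 0 0) = Δ·Π!·Σ² = 20/1287  (sign -1)
sum: t=3:−1/3456 t=4:+1/1728 t=5:−1/11520 = 7/34560
3j²(6 4 4; -1 1 0) = Δ·Π!·Σ² = 7/858  (sign +1)
combine: 4πI² = 1053·20/1287·7/858 = 210/1573
take √, sign -1: I = -0.10307192

-0.103072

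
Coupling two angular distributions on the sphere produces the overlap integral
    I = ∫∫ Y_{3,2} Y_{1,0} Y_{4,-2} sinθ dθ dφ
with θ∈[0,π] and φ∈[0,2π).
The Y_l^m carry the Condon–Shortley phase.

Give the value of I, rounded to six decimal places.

0.213244

m-sum 0 ✓  L=8 even ✓  2≤4≤4 ✓
Π(2lᵢ+1) = 7×3×9 = 189
triangle coeff Δ(3,1,4) = 1/252
Σ_t [0,0]: t=0:+1/36 = 1/36
(3j)²=4/63 [(3 1 4; 0 0 0)], sign=+1
Σ_t [0,0]: t=0:+1/120 = 1/120
(3j)²=1/21 [(3 1 4; 2 0 -2)], sign=+1
⇒ 4πI² = 4/7
I = (+1)√(4/7/(4π)) = 0.21324362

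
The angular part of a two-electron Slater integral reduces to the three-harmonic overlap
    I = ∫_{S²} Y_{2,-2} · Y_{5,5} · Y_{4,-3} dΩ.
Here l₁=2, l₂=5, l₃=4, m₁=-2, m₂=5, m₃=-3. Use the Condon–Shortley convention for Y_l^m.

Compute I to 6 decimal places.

l₁+l₂+l₃=11 is odd: 3j(l;000)=0 ⇒ I=0

0.000000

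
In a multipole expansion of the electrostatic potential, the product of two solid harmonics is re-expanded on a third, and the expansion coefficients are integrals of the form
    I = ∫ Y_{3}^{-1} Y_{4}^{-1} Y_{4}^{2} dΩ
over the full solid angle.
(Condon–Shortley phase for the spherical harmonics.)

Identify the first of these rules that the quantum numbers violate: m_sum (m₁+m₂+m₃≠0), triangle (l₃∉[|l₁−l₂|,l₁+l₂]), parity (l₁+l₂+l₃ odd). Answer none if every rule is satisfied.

parity

m₁+m₂+m₃ = -1 − 1 + 2 = 0  ✓
triangle: |3−4|=1 ≤ l₃=4 ≤ 3+4=7  ✓
parity: l₁+l₂+l₃ = 11 is odd  ✗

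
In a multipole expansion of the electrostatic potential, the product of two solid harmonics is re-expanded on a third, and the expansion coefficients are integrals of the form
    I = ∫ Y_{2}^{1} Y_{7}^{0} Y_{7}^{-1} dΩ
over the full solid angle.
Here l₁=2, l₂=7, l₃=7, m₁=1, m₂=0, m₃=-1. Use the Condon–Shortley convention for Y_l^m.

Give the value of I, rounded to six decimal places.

-0.026159

m-sum 0 ✓  L=16 even ✓  5≤7≤9 ✓
Π(2lᵢ+1) = 5×15×15 = 1125
triangle coeff Δ(2,7,7) = 1/185640
Σ_t [0,2]: t=0:+1/2419200 t=1:−1/518400 t=2:+1/2419200 = -1/907200
(3j)²=56/3315 [(2 7 7; 0 0 0)], sign=+1
Σ_t [0,1]: t=0:+1/1209600 t=1:−1/1036800 = -1/7257600
(3j)²=1/2210 [(2 7 7; 1 0 -1)], sign=-1
⇒ 4πI² = 420/48841
I = (-1)√(420/48841/(4π)) = -0.02615938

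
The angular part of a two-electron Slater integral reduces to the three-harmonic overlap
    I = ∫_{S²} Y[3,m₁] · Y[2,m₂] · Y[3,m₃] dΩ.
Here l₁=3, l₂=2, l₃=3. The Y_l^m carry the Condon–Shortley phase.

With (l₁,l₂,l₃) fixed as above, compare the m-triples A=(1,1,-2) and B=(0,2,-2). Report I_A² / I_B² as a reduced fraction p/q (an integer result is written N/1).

l's match ⇒ only the (l;m) 3-j factors differ between A and B.
A: triangle coeff Δ(3,2,3) = 1/3780; Σ_t [1,2]: t=1:−1/12 t=2:+1/48 = -1/16; (3j)²=1/28 [(3 2 3; 1 1 -2)], sign=+1
B: triangle coeff Δ(3,2,3) = 1/3780; Σ_t [2,2]: t=2:+1/24 = 1/24; (3j)²=1/21 [(3 2 3; 0 2 -2)], sign=-1
I_A²/I_B² = (1/28)/(1/21) = 3/4

3/4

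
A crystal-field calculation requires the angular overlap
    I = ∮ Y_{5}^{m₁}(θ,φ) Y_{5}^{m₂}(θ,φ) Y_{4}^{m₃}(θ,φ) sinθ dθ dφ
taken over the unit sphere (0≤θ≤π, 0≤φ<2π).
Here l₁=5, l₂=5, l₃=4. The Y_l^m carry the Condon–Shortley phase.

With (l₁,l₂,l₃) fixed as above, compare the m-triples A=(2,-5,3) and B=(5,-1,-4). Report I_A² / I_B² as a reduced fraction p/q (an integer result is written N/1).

7/2

Shared (l₁,l₂,l₃)=(5,5,4): N and (l;000)² cancel in I_A²/I_B².
A: Δ = 6!·4!·4!/15! = 1/3153150; Racah Σ t=0..0: t=0:+1/103680 = 1/103680; ⇒ 3j(5 5 4; 2 -5 3)² = 7/429, sgn -1
B: Δ = 6!·4!·4!/15! = 1/3153150; Racah Σ t=0..0: t=0:+1/414720 = 1/414720; ⇒ 3j(5 5 4; 5 -1 -4)² = 2/429, sgn +1
I_A²/I_B² = (7/429)/(2/429) = 7/2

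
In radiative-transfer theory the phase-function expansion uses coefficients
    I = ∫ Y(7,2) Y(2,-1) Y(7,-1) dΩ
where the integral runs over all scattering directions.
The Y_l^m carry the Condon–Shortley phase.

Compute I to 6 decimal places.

Checks pass: Σm=0; 16 even; l₃=7∈[5,9].
(2·7+1)(2·2+1)(2·7+1) = 1125
Δ: 2! 12! 2! / 17! → 1/185640
sum: t=0:+1/2419200 t=1:−1/518400 t=2:+1/2419200 = -1/907200
3j²(7 2 7; 0 0 0) = Δ·Π!·Σ² = 56/3315  (sign +1)
sum: t=0:+1/1209600 t=1:−1/1935360 = 1/3225600
3j²(7 2 7; 2 -1 -1) = Δ·Π!·Σ² = 243/61880  (sign +1)
combine: 4πI² = 1125·56/3315·243/61880 = 3645/48841
take √, sign +1: I = 0.07706400

0.077064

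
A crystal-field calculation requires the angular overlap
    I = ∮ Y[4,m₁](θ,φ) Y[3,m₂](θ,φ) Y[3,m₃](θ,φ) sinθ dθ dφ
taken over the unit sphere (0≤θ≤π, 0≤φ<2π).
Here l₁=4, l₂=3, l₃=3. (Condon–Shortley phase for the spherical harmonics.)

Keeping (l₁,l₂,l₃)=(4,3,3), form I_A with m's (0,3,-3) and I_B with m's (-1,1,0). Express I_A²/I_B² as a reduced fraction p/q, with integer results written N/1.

Shared (l₁,l₂,l₃)=(4,3,3): N and (l;000)² cancel in I_A²/I_B².
A: Δ = 4!·4!·2!/11! = 1/34650; Racah Σ t=4..4: t=4:+1/1152 = 1/1152; ⇒ 3j(4 3 3; 0 3 -3)² = 1/154, sgn +1
B: Δ = 4!·4!·2!/11! = 1/34650; Racah Σ t=2..4: t=2:+1/48 t=3:−1/24 t=4:+1/288 = -5/288; ⇒ 3j(4 3 3; -1 1 0)² = 5/462, sgn +1
I_A²/I_B² = (1/154)/(5/462) = 3/5

3/5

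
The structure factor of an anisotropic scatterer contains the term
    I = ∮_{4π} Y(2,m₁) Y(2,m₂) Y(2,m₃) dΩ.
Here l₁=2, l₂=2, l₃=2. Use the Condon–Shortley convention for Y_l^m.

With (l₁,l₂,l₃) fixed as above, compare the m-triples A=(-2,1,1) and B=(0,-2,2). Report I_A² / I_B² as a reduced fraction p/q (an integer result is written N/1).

3/2

Same 2,2,2: normalisation and zero-m 3j drop out of the ratio.
A: Δ: 2! 2! 2! / 7! → 1/630; sum: t=2:+1/4 = 1/4; 3j²(2 2 2; -2 1 1) = Δ·Π!·Σ² = 3/35  (sign -1)
B: Δ: 2! 2! 2! / 7! → 1/630; sum: t=0:+1/8 = 1/8; 3j²(2 2 2; 0 -2 2) = Δ·Π!·Σ² = 2/35  (sign +1)
I_A²/I_B² = (3/35)/(2/35) = 3/2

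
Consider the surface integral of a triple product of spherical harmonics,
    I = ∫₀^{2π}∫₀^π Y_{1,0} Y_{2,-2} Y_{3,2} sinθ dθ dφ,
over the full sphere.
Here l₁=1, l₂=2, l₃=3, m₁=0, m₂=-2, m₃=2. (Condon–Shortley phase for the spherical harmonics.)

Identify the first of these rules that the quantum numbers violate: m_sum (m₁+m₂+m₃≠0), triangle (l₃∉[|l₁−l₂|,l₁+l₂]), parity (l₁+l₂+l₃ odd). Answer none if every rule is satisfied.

m₁+m₂+m₃ = 0 − 2 + 2 = 0  ✓
triangle: |1−2|=1 ≤ l₃=3 ≤ 1+2=3  ✓
parity: l₁+l₂+l₃ = 6 is even  ✓

none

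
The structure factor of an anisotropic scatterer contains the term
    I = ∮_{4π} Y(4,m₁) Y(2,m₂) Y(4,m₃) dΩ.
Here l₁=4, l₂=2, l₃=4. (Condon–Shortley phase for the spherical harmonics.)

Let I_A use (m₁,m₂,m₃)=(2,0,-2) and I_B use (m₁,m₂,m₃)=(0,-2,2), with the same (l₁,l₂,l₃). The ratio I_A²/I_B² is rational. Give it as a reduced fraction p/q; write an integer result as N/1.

Same 4,2,4: normalisation and zero-m 3j drop out of the ratio.
A: Δ: 2! 6! 2! / 11! → 1/13860; sum: t=0:+1/192 t=1:−1/120 t=2:+1/2880 = -1/360; 3j²(4 2 4; 2 0 -2) = Δ·Π!·Σ² = 16/3465  (sign -1)
B: Δ: 2! 6! 2! / 11! → 1/13860; sum: t=0:+1/192 = 1/192; 3j²(4 2 4; 0 -2 2) = Δ·Π!·Σ² = 3/77  (sign +1)
I_A²/I_B² = (16/3465)/(3/77) = 16/135

16/135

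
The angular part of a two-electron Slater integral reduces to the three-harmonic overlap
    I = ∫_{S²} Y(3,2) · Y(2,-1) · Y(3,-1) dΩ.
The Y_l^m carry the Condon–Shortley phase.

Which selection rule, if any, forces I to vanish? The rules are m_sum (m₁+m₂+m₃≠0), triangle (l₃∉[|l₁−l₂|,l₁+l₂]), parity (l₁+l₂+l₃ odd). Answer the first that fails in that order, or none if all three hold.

Σmᵢ = 0  ✓
l₃∈[|l₁−l₂|,l₁+l₂]=[1,5], have l₃=3  ✓
Σlᵢ = 8 ⇒ even  ✓

none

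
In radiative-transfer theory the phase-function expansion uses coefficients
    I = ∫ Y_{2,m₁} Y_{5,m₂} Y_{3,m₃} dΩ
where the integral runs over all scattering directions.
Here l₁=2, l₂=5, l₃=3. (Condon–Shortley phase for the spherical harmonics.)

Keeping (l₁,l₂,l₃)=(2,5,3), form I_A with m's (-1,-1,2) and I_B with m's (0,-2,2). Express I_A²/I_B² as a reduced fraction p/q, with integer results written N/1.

8/21

Same 2,5,3: normalisation and zero-m 3j drop out of the ratio.
A: Δ: 4! 0! 6! / 11! → 1/2310; sum: t=3:−1/720 = -1/720; 3j²(2 5 3; -1 -1 2) = Δ·Π!·Σ² = 4/385  (sign +1)
B: Δ: 4! 0! 6! / 11! → 1/2310; sum: t=2:+1/480 = 1/480; 3j²(2 5 3; 0 -2 2) = Δ·Π!·Σ² = 3/110  (sign -1)
I_A²/I_B² = (4/385)/(3/110) = 8/21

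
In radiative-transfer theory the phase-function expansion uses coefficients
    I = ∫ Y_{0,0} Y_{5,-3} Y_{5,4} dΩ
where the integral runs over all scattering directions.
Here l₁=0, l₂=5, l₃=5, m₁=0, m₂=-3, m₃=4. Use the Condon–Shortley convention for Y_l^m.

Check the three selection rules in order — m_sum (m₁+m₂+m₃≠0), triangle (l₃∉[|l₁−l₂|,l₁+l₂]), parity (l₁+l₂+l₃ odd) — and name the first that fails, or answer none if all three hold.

azimuthal sum: 0 − 3 + 4 = 1  ✗
5 ≤ 5 ≤ 5 (triangle on l)
L = 0 + 5 + 5 = 10 (even)

m_sum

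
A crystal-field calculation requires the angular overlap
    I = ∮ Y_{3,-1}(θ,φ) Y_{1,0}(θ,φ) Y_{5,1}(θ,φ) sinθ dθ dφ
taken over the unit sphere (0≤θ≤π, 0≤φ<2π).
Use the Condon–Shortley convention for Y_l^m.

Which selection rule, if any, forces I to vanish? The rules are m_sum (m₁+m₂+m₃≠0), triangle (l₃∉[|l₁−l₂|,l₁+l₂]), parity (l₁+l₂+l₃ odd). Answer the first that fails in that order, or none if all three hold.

Σmᵢ = 0  ✓
l₃∈[|l₁−l₂|,l₁+l₂]=[2,4], have l₃=5  ✗
Σlᵢ = 9 ⇒ odd

triangle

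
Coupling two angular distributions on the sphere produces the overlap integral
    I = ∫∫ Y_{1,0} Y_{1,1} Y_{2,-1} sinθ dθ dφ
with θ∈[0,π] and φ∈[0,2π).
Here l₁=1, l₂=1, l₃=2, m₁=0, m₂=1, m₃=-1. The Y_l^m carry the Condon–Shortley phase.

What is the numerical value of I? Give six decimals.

Rules hold: Σm=0, L=4 even, 0≤2≤2.
N = 3·3·5 = 45
Δ = 0!·2!·2!/5! = 1/30
Racah Σ t=0..0: t=0:+1/1 = 1/1
⇒ 3j(1 1 2; 0 0 0)² = 2/15, sgn +1
Racah Σ t=0..0: t=0:+1/2 = 1/2
⇒ 3j(1 1 2; 0 1 -1)² = 1/10, sgn -1
4πI² = N·(3j₀)²·(3jₘ)² = 3/5
I = -1·√(0.6/4π) = -0.21850969

-0.218510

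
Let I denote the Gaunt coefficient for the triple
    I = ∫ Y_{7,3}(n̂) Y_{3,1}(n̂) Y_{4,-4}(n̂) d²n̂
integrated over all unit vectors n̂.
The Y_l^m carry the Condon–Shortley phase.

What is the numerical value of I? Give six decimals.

m-sum 0 ✓  L=14 even ✓  4≤4≤10 ✓
Π(2lᵢ+1) = 15×7×9 = 945
triangle coeff Δ(7,3,4) = 1/45045
Σ_t [3,3]: t=3:−1/20736 = -1/20736
(3j)²=35/1287 [(7 3 4; 0 0 0)], sign=-1
Σ_t [4,4]: t=4:+1/1935360 = 1/1935360
(3j)²=1/1001 [(7 3 4; 3 1 -4)], sign=+1
⇒ 4πI² = 525/20449
I = (-1)√(525/20449/(4π)) = -0.04520003

-0.045200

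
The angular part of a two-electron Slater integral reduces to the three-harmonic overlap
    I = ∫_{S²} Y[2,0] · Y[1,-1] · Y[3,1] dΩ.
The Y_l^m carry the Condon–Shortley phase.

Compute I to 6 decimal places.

-0.202301

Checks pass: Σm=0; 6 even; l₃=3∈[1,3].
(2·2+1)(2·1+1)(2·3+1) = 105
Δ: 0! 4! 2! / 7! → 1/105
sum: t=0:+1/4 = 1/4
3j²(2 1 3; 0 0 0) = Δ·Π!·Σ² = 3/35  (sign -1)
sum: t=0:+1/8 = 1/8
3j²(2 1 3; 0 -1 1) = Δ·Π!·Σ² = 2/35  (sign +1)
combine: 4πI² = 105·3/35·2/35 = 18/35
take √, sign -1: I = -0.20230066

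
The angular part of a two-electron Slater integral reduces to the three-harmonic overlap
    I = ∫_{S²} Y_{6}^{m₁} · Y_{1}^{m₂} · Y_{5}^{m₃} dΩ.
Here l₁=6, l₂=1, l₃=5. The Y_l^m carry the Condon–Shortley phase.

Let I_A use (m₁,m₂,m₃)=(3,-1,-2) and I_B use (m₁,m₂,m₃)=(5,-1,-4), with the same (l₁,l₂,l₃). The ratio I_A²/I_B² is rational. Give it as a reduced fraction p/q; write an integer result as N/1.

Same 6,1,5: normalisation and zero-m 3j drop out of the ratio.
A: Δ: 2! 10! 0! / 13! → 1/858; sum: t=0:+1/60480 = 1/60480; 3j²(6 1 5; 3 -1 -2) = Δ·Π!·Σ² = 6/143  (sign -1)
B: Δ: 2! 10! 0! / 13! → 1/858; sum: t=0:+1/725760 = 1/725760; 3j²(6 1 5; 5 -1 -4) = Δ·Π!·Σ² = 5/78  (sign -1)
I_A²/I_B² = (6/143)/(5/78) = 36/55

36/55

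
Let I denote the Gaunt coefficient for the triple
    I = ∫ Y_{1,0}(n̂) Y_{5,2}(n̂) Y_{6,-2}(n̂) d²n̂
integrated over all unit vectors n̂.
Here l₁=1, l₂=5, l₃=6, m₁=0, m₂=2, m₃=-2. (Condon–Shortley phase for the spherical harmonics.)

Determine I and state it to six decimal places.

0.231133

m-sum 0 ✓  L=12 even ✓  4≤6≤6 ✓
Π(2lᵢ+1) = 3×11×13 = 429
triangle coeff Δ(1,5,6) = 1/858
Σ_t [0,0]: t=0:+1/14400 = 1/14400
(3j)²=6/143 [(1 5 6; 0 0 0)], sign=+1
Σ_t [0,0]: t=0:+1/30240 = 1/30240
(3j)²=16/429 [(1 5 6; 0 2 -2)], sign=+1
⇒ 4πI² = 96/143
I = (+1)√(96/143/(4π)) = 0.23113338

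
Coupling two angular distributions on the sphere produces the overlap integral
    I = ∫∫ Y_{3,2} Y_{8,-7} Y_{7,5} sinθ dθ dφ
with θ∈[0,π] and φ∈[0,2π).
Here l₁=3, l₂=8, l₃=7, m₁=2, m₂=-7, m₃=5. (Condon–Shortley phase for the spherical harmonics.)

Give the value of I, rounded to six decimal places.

Checks pass: Σm=0; 18 even; l₃=7∈[5,11].
(2·3+1)(2·8+1)(2·7+1) = 1785
Δ: 4! 2! 12! / 19! → 1/5290740
sum: t=1:−1/7257600 t=2:+1/2073600 t=3:−1/7257600 = 1/4838400
3j²(3 8 7; 0 0 0) = Δ·Π!·Σ² = 252/20995  (sign -1)
sum: t=0:+1/958003200 t=1:−1/5748019200 = 1/1149603840
3j²(3 8 7; 2 -7 5) = Δ·Π!·Σ² = 125/5814  (sign +1)
combine: 4πI² = 1785·252/20995·125/5814 = 36750/79781
take √, sign -1: I = -0.19145821

-0.191458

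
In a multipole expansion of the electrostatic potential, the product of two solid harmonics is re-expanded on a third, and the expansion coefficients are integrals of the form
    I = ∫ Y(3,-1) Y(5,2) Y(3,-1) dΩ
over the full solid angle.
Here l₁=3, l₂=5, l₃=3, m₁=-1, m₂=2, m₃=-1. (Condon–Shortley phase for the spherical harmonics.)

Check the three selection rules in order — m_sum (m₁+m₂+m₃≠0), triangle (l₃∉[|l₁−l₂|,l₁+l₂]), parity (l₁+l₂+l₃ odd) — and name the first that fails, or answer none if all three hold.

Σmᵢ = 0  ✓
l₃∈[|l₁−l₂|,l₁+l₂]=[2,8], have l₃=3  ✓
Σlᵢ = 11 ⇒ odd  ✗

parity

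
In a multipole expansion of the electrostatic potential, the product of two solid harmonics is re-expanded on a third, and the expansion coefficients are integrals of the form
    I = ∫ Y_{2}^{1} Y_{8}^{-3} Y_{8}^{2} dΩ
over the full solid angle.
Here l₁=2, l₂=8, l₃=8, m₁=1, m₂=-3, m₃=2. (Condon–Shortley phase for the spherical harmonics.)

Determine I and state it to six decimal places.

Rules hold: Σm=0, L=18 even, 6≤8≤10.
N = 5·17·17 = 1445
Δ = 2!·2!·14!/19! = 1/348840
Racah Σ t=0..2: t=0:+1/116121600 t=1:−1/25401600 t=2:+1/116121600 = -1/45158400
⇒ 3j(2 8 8; 0 0 0)² = 24/1615, sgn -1
Racah Σ t=0..1: t=0:+1/87091200 t=1:−1/174182400 = 1/174182400
⇒ 3j(2 8 8; 1 -3 2)² = 55/7752, sgn +1
4πI² = N·(3j₀)²·(3jₘ)² = 55/361
I = -1·√(0.152355/4π) = -0.11010900

-0.110109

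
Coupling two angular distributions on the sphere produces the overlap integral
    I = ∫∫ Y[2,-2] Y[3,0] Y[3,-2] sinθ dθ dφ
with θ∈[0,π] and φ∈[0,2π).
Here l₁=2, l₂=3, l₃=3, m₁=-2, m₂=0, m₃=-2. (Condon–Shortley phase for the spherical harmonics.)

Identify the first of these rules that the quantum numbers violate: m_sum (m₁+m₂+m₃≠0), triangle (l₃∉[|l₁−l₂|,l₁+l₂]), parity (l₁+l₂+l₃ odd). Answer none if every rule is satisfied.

m_sum

Σmᵢ = -4  ✗
l₃∈[|l₁−l₂|,l₁+l₂]=[1,5], have l₃=3
Σlᵢ = 8 ⇒ even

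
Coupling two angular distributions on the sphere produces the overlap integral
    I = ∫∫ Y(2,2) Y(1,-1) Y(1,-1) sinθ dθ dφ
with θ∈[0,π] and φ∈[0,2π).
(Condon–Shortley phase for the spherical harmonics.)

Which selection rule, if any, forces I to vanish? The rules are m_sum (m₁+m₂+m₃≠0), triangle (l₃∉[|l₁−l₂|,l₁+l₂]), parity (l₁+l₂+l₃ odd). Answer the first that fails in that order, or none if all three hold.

m₁+m₂+m₃ = 2 − 1 − 1 = 0  ✓
triangle: |2−1|=1 ≤ l₃=1 ≤ 2+1=3  ✓
parity: l₁+l₂+l₃ = 4 is even  ✓

none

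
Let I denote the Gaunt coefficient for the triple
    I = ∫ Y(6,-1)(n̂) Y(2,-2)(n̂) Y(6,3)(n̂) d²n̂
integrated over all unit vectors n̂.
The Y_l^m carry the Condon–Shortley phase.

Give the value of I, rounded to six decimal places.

0.177674

Checks pass: Σm=0; 14 even; l₃=6∈[4,8].
(2·6+1)(2·2+1)(2·6+1) = 845
Δ: 2! 10! 2! / 15! → 1/90090
sum: t=0:+1/69120 t=1:−1/14400 t=2:+1/69120 = -7/172800
3j²(6 2 6; 0 0 0) = Δ·Π!·Σ² = 14/715  (sign -1)
sum: t=0:+1/120960 = 1/120960
3j²(6 2 6; -1 -2 3) = Δ·Π!·Σ² = 24/1001  (sign -1)
combine: 4πI² = 845·14/715·24/1001 = 48/121
take √, sign +1: I = 0.17767364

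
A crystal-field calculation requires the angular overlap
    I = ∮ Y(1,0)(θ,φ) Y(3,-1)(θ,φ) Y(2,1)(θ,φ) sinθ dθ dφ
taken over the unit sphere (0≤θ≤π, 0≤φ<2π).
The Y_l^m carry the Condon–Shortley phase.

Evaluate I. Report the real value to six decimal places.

-0.233597

m-sum 0 ✓  L=6 even ✓  2≤2≤4 ✓
Π(2lᵢ+1) = 3×7×5 = 105
triangle coeff Δ(1,3,2) = 1/105
Σ_t [1,1]: t=1:−1/4 = -1/4
(3j)²=3/35 [(1 3 2; 0 0 0)], sign=-1
Σ_t [1,1]: t=1:−1/6 = -1/6
(3j)²=8/105 [(1 3 2; 0 -1 1)], sign=+1
⇒ 4πI² = 24/35
I = (-1)√(24/35/(4π)) = -0.23359668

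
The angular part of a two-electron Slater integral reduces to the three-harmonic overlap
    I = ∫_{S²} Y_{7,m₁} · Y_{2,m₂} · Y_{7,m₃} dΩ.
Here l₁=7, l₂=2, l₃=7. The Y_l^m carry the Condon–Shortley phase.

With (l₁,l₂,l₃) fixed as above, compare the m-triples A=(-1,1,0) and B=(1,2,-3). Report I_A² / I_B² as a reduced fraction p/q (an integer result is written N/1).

14/675

Shared (l₁,l₂,l₃)=(7,2,7): N and (l;000)² cancel in I_A²/I_B².
A: Δ = 2!·12!·2!/17! = 1/185640; Racah Σ t=1..2: t=1:−1/1209600 t=2:+1/1036800 = 1/7257600; ⇒ 3j(7 2 7; -1 1 0)² = 1/2210, sgn -1
B: Δ = 2!·12!·2!/17! = 1/185640; Racah Σ t=2..2: t=2:+1/3870720 = 1/3870720; ⇒ 3j(7 2 7; 1 2 -3)² = 135/6188, sgn +1
I_A²/I_B² = (1/2210)/(135/6188) = 14/675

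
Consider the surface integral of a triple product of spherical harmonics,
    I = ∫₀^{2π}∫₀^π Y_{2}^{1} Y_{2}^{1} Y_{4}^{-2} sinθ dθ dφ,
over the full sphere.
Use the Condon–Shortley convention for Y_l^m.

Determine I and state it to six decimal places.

Checks pass: Σm=0; 8 even; l₃=4∈[0,4].
(2·2+1)(2·2+1)(2·4+1) = 225
Δ: 0! 4! 4! / 9! → 1/630
sum: t=0:+1/16 = 1/16
3j²(2 2 4; 0 0 0) = Δ·Π!·Σ² = 2/35  (sign +1)
sum: t=0:+1/36 = 1/36
3j²(2 2 4; 1 1 -2) = Δ·Π!·Σ² = 4/63  (sign +1)
combine: 4πI² = 225·2/35·4/63 = 40/49
take √, sign +1: I = 0.25487487

0.254875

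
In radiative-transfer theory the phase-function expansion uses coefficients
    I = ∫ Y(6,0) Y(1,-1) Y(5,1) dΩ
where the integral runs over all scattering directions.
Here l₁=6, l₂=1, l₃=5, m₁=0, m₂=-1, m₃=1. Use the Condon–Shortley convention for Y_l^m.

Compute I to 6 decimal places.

m-sum 0 ✓  L=12 even ✓  5≤5≤7 ✓
Π(2lᵢ+1) = 13×3×11 = 429
triangle coeff Δ(6,1,5) = 1/858
Σ_t [1,1]: t=1:−1/14400 = -1/14400
(3j)²=6/143 [(6 1 5; 0 0 0)], sign=+1
Σ_t [0,0]: t=0:+1/34560 = 1/34560
(3j)²=5/286 [(6 1 5; 0 -1 1)], sign=+1
⇒ 4πI² = 45/143
I = (+1)√(45/143/(4π)) = 0.15824621

0.158246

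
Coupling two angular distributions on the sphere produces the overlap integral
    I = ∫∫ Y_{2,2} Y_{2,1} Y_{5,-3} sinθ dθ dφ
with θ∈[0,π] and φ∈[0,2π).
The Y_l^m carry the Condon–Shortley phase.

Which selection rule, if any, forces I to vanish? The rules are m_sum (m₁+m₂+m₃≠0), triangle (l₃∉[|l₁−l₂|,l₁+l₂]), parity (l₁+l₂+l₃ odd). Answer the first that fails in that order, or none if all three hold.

triangle

m₁+m₂+m₃ = 2 + 1 − 3 = 0  ✓
triangle: |2−2|=0 ≤ l₃=5 ≤ 2+2=4  ✗
parity: l₁+l₂+l₃ = 9 is odd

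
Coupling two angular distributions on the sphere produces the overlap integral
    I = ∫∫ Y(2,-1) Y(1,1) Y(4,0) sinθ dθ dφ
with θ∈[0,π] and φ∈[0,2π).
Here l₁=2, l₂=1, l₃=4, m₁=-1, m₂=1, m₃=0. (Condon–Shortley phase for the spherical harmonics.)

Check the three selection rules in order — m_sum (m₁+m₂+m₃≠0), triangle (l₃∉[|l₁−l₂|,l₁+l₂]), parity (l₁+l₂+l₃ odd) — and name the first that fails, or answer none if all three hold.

triangle

m₁+m₂+m₃ = -1 + 1 + 0 = 0  ✓
triangle: |2−1|=1 ≤ l₃=4 ≤ 2+1=3  ✗
parity: l₁+l₂+l₃ = 7 is odd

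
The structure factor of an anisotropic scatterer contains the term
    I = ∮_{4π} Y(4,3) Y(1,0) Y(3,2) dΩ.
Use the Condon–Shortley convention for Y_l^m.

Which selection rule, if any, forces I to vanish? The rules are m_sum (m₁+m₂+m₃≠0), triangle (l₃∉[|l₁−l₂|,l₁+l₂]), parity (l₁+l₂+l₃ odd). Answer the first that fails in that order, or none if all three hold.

Σmᵢ = 5  ✗
l₃∈[|l₁−l₂|,l₁+l₂]=[3,5], have l₃=3
Σlᵢ = 8 ⇒ even

m_sum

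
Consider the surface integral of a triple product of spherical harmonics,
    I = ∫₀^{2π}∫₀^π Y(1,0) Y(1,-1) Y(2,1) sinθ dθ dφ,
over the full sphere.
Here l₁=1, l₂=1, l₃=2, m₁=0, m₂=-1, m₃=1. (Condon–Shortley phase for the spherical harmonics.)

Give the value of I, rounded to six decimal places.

-0.218510

m-sum 0 ✓  L=4 even ✓  0≤2≤2 ✓
Π(2lᵢ+1) = 3×3×5 = 45
triangle coeff Δ(1,1,2) = 1/30
Σ_t [0,0]: t=0:+1/1 = 1/1
(3j)²=2/15 [(1 1 2; 0 0 0)], sign=+1
Σ_t [0,0]: t=0:+1/2 = 1/2
(3j)²=1/10 [(1 1 2; 0 -1 1)], sign=-1
⇒ 4πI² = 3/5
I = (-1)√(3/5/(4π)) = -0.21850969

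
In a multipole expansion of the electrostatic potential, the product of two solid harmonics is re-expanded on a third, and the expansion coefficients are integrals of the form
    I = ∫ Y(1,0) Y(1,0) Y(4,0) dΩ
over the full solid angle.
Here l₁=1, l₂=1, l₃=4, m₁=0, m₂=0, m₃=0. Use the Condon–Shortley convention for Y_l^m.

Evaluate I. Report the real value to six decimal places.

l₃=4 ∉ [0,2] — triangle fails ⇒ I = 0

0.000000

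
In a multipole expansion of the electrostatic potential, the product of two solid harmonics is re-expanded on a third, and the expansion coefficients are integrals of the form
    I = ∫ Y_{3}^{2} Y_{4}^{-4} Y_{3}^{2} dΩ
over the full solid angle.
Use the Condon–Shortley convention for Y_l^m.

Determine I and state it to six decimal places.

0.214561

m-sum 0 ✓  L=10 even ✓  1≤3≤7 ✓
Π(2lᵢ+1) = 7×9×7 = 441
triangle coeff Δ(3,4,3) = 1/34650
Σ_t [1,3]: t=1:−1/72 t=2:+1/16 t=3:−1/72 = 5/144
(3j)²=2/77 [(3 4 3; 0 0 0)], sign=-1
Σ_t [0,0]: t=0:+1/576 = 1/576
(3j)²=5/99 [(3 4 3; 2 -4 2)], sign=-1
⇒ 4πI² = 70/121
I = (+1)√(70/121/(4π)) = 0.21456131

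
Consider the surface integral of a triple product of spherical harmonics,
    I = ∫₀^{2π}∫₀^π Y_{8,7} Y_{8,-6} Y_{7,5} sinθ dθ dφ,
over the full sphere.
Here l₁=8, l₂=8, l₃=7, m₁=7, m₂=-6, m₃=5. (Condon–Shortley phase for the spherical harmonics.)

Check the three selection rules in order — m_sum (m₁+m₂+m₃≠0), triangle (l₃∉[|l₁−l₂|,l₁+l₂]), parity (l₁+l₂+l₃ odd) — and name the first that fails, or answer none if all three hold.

Σmᵢ = 6  ✗
l₃∈[|l₁−l₂|,l₁+l₂]=[0,16], have l₃=7
Σlᵢ = 23 ⇒ odd

m_sum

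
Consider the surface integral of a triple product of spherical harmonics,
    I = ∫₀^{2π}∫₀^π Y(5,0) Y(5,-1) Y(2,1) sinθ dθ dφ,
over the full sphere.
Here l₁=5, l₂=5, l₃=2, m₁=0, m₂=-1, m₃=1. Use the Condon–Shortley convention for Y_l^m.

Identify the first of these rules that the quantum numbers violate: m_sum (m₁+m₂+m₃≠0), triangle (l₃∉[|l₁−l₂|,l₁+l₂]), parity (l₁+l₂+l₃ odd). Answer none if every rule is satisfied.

Σmᵢ = 0  ✓
l₃∈[|l₁−l₂|,l₁+l₂]=[0,10], have l₃=2  ✓
Σlᵢ = 12 ⇒ even  ✓

none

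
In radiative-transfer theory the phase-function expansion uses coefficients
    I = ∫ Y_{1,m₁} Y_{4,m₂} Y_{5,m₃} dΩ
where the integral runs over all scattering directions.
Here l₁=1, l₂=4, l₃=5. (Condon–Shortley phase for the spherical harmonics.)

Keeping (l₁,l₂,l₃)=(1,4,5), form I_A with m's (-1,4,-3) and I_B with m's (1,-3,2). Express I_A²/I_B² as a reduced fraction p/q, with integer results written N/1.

1/3

Shared (l₁,l₂,l₃)=(1,4,5): N and (l;000)² cancel in I_A²/I_B².
A: Δ = 0!·2!·8!/11! = 1/495; Racah Σ t=0..0: t=0:+1/80640 = 1/80640; ⇒ 3j(1 4 5; -1 4 -3)² = 1/495, sgn +1
B: Δ = 0!·2!·8!/11! = 1/495; Racah Σ t=0..0: t=0:+1/10080 = 1/10080; ⇒ 3j(1 4 5; 1 -3 2)² = 1/165, sgn -1
I_A²/I_B² = (1/495)/(1/165) = 1/3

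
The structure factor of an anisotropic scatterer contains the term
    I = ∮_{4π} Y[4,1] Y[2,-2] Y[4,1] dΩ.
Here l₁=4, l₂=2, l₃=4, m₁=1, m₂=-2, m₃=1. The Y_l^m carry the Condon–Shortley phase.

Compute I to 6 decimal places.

0.200662

Checks pass: Σm=0; 10 even; l₃=4∈[2,6].
(2·4+1)(2·2+1)(2·4+1) = 405
Δ: 2! 6! 2! / 11! → 1/13860
sum: t=0:+1/192 t=1:−1/36 t=2:+1/192 = -5/288
3j²(4 2 4; 0 0 0) = Δ·Π!·Σ² = 20/693  (sign -1)
sum: t=0:+1/144 = 1/144
3j²(4 2 4; 1 -2 1) = Δ·Π!·Σ² = 10/231  (sign -1)
combine: 4πI² = 405·20/693·10/231 = 3000/5929
take √, sign +1: I = 0.20066192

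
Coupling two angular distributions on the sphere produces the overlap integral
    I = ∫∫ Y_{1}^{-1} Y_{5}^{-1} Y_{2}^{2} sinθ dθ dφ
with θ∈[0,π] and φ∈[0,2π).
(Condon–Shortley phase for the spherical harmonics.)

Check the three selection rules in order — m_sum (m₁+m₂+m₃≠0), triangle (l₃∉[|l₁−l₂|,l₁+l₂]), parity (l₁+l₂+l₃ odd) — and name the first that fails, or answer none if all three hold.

triangle

azimuthal sum: -1 − 1 + 2 = 0  ✓
4 ≤ 2 ≤ 6 (triangle on l)  ✗
L = 1 + 5 + 2 = 8 (even)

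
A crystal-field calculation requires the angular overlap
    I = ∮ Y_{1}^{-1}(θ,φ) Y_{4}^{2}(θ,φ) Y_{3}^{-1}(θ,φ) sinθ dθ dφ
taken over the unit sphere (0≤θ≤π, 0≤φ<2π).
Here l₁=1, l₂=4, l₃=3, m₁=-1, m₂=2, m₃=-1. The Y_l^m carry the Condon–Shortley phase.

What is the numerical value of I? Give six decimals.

Rules hold: Σm=0, L=8 even, 3≤3≤5.
N = 3·9·7 = 189
Δ = 2!·0!·6!/9! = 1/252
Racah Σ t=1..1: t=1:−1/36 = -1/36
⇒ 3j(1 4 3; 0 0 0)² = 4/63, sgn +1
Racah Σ t=2..2: t=2:+1/96 = 1/96
⇒ 3j(1 4 3; -1 2 -1)² = 5/84, sgn +1
4πI² = N·(3j₀)²·(3jₘ)² = 5/7
I = +1·√(0.714286/4π) = 0.23841361

0.238414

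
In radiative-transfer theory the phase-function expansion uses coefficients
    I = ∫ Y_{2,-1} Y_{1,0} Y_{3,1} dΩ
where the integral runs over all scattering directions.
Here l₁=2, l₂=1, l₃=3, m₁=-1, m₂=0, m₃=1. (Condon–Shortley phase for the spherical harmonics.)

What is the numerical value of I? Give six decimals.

Rules hold: Σm=0, L=6 even, 1≤3≤3.
N = 5·3·7 = 105
Δ = 0!·4!·2!/7! = 1/105
Racah Σ t=0..0: t=0:+1/4 = 1/4
⇒ 3j(2 1 3; 0 0 0)² = 3/35, sgn -1
Racah Σ t=0..0: t=0:+1/6 = 1/6
⇒ 3j(2 1 3; -1 0 1)² = 8/105, sgn +1
4πI² = N·(3j₀)²·(3jₘ)² = 24/35
I = -1·√(0.685714/4π) = -0.23359668

-0.233597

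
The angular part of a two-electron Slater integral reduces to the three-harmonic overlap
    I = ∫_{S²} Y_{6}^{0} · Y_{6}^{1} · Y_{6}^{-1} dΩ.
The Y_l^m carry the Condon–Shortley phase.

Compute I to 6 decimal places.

-0.057253

Rules hold: Σm=0, L=18 even, 0≤6≤12.
N = 13·13·13 = 2197
Δ = 6!·6!·6!/19! = 1/325909584
Racah Σ t=0..6: t=0:+1/373248000 t=1:−1/1728000 t=2:+1/110592 t=3:−1/46656 t=4:+1/110592 t=5:−1/1728000 t=6:+1/373248000 = -7/1555200
⇒ 3j(6 6 6; 0 0 0)² = 400/46189, sgn -1
Racah Σ t=1..6: t=1:−1/10368000 t=2:+1/276480 t=3:−1/62208 t=4:+1/82944 t=5:−1/691200 t=6:+1/62208000 = -1/518400
⇒ 3j(6 6 6; 0 1 -1)² = 100/46189, sgn +1
4πI² = N·(3j₀)²·(3jₘ)² = 520000/12623809
I = -1·√(0.041192/4π) = -0.05725343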